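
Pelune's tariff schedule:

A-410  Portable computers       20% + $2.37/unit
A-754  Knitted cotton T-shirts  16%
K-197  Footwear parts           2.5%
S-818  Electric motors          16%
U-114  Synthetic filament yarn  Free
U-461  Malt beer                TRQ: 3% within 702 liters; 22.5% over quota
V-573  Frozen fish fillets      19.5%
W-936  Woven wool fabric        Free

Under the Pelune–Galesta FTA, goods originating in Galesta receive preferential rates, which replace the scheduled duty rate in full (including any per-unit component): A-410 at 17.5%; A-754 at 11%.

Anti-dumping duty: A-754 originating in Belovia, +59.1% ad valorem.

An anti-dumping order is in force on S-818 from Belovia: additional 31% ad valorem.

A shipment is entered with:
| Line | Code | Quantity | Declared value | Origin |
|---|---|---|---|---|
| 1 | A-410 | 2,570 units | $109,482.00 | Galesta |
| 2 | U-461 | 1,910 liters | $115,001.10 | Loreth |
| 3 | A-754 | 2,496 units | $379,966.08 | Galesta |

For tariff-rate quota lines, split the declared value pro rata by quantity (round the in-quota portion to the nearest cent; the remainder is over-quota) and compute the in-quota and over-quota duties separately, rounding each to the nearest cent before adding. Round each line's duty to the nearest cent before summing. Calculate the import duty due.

$78,588.72

Line 1 (A-410, Galesta, 2,570 units, $109,482.00):
Base rate for A-410 is 20% + $2.37/unit.
Origin Galesta qualifies under the Pelune–Galesta agreement and A-410 is covered: preferential rate 17.5% applies instead.
Duty = $109,482.00 × 17.5% = $19,159.35.
Line 2 (U-461, Loreth, 1,910 liters, $115,001.10):
Code U-461 is under a tariff-rate quota (threshold 702 liters). In-quota: 702 liters at 3%; over-quota: 1,208 liters at 22.5%.
Pro-rata value split: in-quota = $115,001.10 × 702/1,910 = $42,267.42; over-quota = $115,001.10 − $42,267.42 = $72,733.68.
In-quota duty = $42,267.42 × 3% = $1,268.02. Over-quota duty = $72,733.68 × 22.5% = $16,365.08.
Line duty = $1,268.02 + $16,365.08 = $17,633.10.
Line 3 (A-754, Galesta, 2,496 units, $379,966.08):
Base rate for A-754 is 16%.
Origin Galesta qualifies under the Pelune–Galesta agreement and A-754 is covered: preferential rate 11% applies instead.
The additional-duty order on A-754 targets Belovia, not Galesta; it does not apply.
Duty = $379,966.08 × 11% = $41,796.27.
Total = $19,159.35 + $17,633.10 + $41,796.27 = $78,588.72.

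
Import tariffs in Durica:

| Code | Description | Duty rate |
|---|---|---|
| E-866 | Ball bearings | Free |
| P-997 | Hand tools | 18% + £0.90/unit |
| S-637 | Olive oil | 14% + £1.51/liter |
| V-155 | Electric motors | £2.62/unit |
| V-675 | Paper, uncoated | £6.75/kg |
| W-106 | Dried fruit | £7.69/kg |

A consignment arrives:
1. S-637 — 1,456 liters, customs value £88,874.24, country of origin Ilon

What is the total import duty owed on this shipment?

£14,640.95

Line 1 (S-637, Ilon, 1,456 liters, £88,874.24):
Base rate for S-637 is 14% + £1.51/liter.
Duty = £88,874.24 × 14% + 1,456 × £1.51 = £14,640.95.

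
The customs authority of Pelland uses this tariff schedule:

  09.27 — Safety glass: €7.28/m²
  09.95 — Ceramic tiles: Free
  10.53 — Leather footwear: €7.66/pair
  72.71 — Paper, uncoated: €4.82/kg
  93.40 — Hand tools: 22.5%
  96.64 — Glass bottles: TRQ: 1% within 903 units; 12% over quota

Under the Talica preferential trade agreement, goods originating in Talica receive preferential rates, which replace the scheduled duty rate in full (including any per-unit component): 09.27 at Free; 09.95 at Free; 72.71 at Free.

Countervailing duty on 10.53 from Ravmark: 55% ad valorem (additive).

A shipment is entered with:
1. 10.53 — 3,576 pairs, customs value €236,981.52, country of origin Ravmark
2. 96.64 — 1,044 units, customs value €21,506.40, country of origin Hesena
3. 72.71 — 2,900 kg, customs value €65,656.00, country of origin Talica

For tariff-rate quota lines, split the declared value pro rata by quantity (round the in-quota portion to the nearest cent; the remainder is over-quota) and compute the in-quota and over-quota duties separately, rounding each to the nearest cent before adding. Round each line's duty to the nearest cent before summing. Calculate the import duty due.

Line 1 (10.53, Ravmark, 3,576 pairs, €236,981.52):
Base rate for 10.53 is €7.66/pair.
Additional duty on 10.53 from Ravmark: +55% ad valorem. Applied ad valorem rate = 55%.
Duty = €236,981.52 × 55% + 3,576 × €7.66 = €157,732.00.
Line 2 (96.64, Hesena, 1,044 units, €21,506.40):
Code 96.64 is under a tariff-rate quota (threshold 903 units). In-quota: 903 units at 1%; over-quota: 141 units at 12%.
Pro-rata value split: in-quota = €21,506.40 × 903/1,044 = €18,601.80; over-quota = €21,506.40 − €18,601.80 = €2,904.60.
In-quota duty = €18,601.80 × 1% = €186.02. Over-quota duty = €2,904.60 × 12% = €348.55.
Line duty = €186.02 + €348.55 = €534.57.
Line 3 (72.71, Talica, 2,900 kg, €65,656.00):
Base rate for 72.71 is €4.82/kg.
Origin Talica qualifies under the Pelland–Talica agreement and 72.71 is covered: preferential rate Free applies instead.
Duty = €65,656.00 × 0% = €0.00.
Total = €157,732.00 + €534.57 + €0.00 = €158,266.57.

€158,266.57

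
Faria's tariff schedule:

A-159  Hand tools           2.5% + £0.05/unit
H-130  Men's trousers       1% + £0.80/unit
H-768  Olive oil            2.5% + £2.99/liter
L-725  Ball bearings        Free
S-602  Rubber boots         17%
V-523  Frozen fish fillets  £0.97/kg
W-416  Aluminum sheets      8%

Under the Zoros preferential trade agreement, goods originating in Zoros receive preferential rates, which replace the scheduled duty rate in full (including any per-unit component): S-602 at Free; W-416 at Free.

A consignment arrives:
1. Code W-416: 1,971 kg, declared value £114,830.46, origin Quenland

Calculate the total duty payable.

Line 1 (W-416, Quenland, 1,971 kg, £114,830.46):
Base rate for W-416 is 8%.
W-416 has an FTA preferential rate, but origin Quenland is not Zoros; base rate stands.
Duty = £114,830.46 × 8% = £9,186.44.

£9,186.44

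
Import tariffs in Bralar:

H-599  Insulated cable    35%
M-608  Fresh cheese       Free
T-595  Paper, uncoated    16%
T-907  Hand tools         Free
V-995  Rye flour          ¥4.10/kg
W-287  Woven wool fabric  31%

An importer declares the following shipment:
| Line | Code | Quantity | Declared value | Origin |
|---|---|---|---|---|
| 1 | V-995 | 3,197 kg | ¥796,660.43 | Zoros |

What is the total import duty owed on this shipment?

¥13,107.70

Line 1 (V-995, Zoros, 3,197 kg, ¥796,660.43):
Base rate for V-995 is ¥4.10/kg.
Duty = 3,197 × ¥4.10 = ¥13,107.70.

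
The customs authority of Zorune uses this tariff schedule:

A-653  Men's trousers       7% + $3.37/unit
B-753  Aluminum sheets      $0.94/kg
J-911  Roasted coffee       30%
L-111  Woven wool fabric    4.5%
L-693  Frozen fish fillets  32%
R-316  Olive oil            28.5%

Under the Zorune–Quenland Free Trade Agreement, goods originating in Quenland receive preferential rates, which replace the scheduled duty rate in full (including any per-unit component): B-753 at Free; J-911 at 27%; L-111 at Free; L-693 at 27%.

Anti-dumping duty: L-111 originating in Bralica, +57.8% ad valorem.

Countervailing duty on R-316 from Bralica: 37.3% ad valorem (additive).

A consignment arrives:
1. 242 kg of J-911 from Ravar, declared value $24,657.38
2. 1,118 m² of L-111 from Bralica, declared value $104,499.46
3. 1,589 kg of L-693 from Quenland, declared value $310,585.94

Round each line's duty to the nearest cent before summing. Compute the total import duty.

Line 1 (J-911, Ravar, 242 kg, $24,657.38):
Base rate for J-911 is 30%.
J-911 has an FTA preferential rate, but origin Ravar is not Quenland; base rate stands.
Duty = $24,657.38 × 30% = $7,397.21.
Line 2 (L-111, Bralica, 1,118 m², $104,499.46):
Base rate for L-111 is 4.5%.
L-111 has an FTA preferential rate, but origin Bralica is not Quenland; base rate stands.
Additional duty on L-111 from Bralica: +57.8%. Applied ad valorem rate: 4.5% + 57.8% = 62.3%.
Duty = $104,499.46 × 62.3% = $65,103.16.
Line 3 (L-693, Quenland, 1,589 kg, $310,585.94):
Base rate for L-693 is 32%.
Origin Quenland qualifies under the Zorune–Quenland agreement and L-693 is covered: preferential rate 27% applies instead.
Duty = $310,585.94 × 27% = $83,858.20.
Total = $7,397.21 + $65,103.16 + $83,858.20 = $156,358.57.

$156,358.57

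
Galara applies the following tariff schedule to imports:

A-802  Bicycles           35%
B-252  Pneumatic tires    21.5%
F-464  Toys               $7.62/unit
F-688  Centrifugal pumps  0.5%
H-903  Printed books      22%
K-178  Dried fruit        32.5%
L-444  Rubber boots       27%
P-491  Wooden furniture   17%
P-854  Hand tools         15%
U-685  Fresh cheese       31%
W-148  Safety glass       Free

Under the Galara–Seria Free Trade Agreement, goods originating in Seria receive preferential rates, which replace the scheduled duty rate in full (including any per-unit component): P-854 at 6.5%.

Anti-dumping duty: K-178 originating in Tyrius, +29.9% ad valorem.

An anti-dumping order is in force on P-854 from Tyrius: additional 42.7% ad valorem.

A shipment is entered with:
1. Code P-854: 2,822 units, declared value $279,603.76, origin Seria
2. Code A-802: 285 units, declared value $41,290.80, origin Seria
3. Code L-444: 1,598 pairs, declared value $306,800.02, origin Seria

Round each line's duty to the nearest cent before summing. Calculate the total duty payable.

Line 1 (P-854, Seria, 2,822 units, $279,603.76):
Base rate for P-854 is 15%.
Origin Seria qualifies under the Galara–Seria agreement and P-854 is covered: preferential rate 6.5% applies instead.
The additional-duty order on P-854 targets Tyrius, not Seria; it does not apply.
Duty = $279,603.76 × 6.5% = $18,174.24.
Line 2 (A-802, Seria, 285 units, $41,290.80):
Base rate for A-802 is 35%.
Origin Seria is the FTA partner but A-802 is not on the preference list; base rate stands.
Duty = $41,290.80 × 35% = $14,451.78.
Line 3 (L-444, Seria, 1,598 pairs, $306,800.02):
Base rate for L-444 is 27%.
Origin Seria is the FTA partner but L-444 is not on the preference list; base rate stands.
Duty = $306,800.02 × 27% = $82,836.01.
Total = $18,174.24 + $14,451.78 + $82,836.01 = $115,462.03.

$115,462.03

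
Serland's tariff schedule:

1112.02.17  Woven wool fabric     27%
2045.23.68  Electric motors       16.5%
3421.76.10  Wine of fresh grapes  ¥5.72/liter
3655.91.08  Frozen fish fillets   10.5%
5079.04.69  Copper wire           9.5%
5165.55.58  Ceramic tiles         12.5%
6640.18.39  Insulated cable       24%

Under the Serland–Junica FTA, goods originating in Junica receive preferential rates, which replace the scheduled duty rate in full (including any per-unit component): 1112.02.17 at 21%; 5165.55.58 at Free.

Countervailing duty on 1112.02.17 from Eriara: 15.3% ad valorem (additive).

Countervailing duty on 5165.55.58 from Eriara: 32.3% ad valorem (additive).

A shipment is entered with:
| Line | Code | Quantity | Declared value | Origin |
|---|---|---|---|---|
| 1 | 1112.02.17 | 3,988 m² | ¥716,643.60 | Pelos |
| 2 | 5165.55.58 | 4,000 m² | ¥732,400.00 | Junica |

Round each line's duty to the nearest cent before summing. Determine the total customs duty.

Line 1 (1112.02.17, Pelos, 3,988 m², ¥716,643.60):
Base rate for 1112.02.17 is 27%.
1112.02.17 has an FTA preferential rate, but origin Pelos is not Junica; base rate stands.
The additional-duty order on 1112.02.17 targets Eriara, not Pelos; it does not apply.
Duty = ¥716,643.60 × 27% = ¥193,493.77.
Line 2 (5165.55.58, Junica, 4,000 m², ¥732,400.00):
Base rate for 5165.55.58 is 12.5%.
Origin Junica qualifies under the Serland–Junica agreement and 5165.55.58 is covered: preferential rate Free applies instead.
The additional-duty order on 5165.55.58 targets Eriara, not Junica; it does not apply.
Duty = ¥732,400.00 × 0% = ¥0.00.
Total = ¥193,493.77 + ¥0.00 = ¥193,493.77.

¥193,493.77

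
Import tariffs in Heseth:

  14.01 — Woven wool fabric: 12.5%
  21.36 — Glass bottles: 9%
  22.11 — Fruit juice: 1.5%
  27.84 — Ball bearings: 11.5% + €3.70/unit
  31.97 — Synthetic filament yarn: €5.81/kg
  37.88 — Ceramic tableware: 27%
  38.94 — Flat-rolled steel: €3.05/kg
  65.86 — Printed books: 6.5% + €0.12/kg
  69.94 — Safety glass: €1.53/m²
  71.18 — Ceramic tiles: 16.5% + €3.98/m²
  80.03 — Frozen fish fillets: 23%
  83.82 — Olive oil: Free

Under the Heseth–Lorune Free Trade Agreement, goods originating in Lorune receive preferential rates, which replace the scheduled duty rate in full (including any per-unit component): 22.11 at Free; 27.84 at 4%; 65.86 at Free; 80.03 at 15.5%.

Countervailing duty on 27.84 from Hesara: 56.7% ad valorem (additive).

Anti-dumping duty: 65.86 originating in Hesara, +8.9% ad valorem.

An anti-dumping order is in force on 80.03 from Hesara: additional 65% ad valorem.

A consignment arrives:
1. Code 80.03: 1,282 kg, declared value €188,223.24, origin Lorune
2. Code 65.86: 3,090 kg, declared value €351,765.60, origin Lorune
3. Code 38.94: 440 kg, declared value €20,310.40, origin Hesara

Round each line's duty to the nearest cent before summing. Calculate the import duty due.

Line 1 (80.03, Lorune, 1,282 kg, €188,223.24):
Base rate for 80.03 is 23%.
Origin Lorune qualifies under the Heseth–Lorune agreement and 80.03 is covered: preferential rate 15.5% applies instead.
The additional-duty order on 80.03 targets Hesara, not Lorune; it does not apply.
Duty = €188,223.24 × 15.5% = €29,174.60.
Line 2 (65.86, Lorune, 3,090 kg, €351,765.60):
Base rate for 65.86 is 6.5% + €0.12/kg.
Origin Lorune qualifies under the Heseth–Lorune agreement and 65.86 is covered: preferential rate Free applies instead.
The additional-duty order on 65.86 targets Hesara, not Lorune; it does not apply.
Duty = €351,765.60 × 0% = €0.00.
Line 3 (38.94, Hesara, 440 kg, €20,310.40):
Base rate for 38.94 is €3.05/kg.
Duty = 440 × €3.05 = €1,342.00.
Total = €29,174.60 + €0.00 + €1,342.00 = €30,516.60.

€30,516.60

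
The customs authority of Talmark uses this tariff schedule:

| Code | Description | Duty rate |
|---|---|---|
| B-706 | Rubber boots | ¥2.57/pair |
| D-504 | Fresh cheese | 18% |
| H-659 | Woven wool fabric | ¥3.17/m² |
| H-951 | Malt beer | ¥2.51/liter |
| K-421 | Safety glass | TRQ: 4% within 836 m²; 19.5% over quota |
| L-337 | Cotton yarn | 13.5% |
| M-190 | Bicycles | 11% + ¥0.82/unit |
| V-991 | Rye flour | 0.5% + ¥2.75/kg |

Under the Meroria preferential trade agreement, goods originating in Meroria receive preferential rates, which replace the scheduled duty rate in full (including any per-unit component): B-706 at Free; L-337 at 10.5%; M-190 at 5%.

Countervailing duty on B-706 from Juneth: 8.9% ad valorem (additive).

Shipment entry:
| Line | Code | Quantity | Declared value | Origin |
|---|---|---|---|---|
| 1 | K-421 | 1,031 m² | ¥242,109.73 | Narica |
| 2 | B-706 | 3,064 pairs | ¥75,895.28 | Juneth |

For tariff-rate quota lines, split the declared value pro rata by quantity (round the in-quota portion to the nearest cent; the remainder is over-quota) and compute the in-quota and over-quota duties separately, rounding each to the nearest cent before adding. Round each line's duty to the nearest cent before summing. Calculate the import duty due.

¥31,411.29

Line 1 (K-421, Narica, 1,031 m², ¥242,109.73):
Code K-421 is under a tariff-rate quota (threshold 836 m²). In-quota: 836 m² at 4%; over-quota: 195 m² at 19.5%.
Pro-rata value split: in-quota = ¥242,109.73 × 836/1,031 = ¥196,317.88; over-quota = ¥242,109.73 − ¥196,317.88 = ¥45,791.85.
In-quota duty = ¥196,317.88 × 4% = ¥7,852.72. Over-quota duty = ¥45,791.85 × 19.5% = ¥8,929.41.
Line duty = ¥7,852.72 + ¥8,929.41 = ¥16,782.13.
Line 2 (B-706, Juneth, 3,064 pairs, ¥75,895.28):
Base rate for B-706 is ¥2.57/pair.
B-706 has an FTA preferential rate, but origin Juneth is not Meroria; base rate stands.
Additional duty on B-706 from Juneth: +8.9% ad valorem. Applied ad valorem rate = 8.9%.
Duty = ¥75,895.28 × 8.9% + 3,064 × ¥2.57 = ¥14,629.16.
Total = ¥16,782.13 + ¥14,629.16 = ¥31,411.29.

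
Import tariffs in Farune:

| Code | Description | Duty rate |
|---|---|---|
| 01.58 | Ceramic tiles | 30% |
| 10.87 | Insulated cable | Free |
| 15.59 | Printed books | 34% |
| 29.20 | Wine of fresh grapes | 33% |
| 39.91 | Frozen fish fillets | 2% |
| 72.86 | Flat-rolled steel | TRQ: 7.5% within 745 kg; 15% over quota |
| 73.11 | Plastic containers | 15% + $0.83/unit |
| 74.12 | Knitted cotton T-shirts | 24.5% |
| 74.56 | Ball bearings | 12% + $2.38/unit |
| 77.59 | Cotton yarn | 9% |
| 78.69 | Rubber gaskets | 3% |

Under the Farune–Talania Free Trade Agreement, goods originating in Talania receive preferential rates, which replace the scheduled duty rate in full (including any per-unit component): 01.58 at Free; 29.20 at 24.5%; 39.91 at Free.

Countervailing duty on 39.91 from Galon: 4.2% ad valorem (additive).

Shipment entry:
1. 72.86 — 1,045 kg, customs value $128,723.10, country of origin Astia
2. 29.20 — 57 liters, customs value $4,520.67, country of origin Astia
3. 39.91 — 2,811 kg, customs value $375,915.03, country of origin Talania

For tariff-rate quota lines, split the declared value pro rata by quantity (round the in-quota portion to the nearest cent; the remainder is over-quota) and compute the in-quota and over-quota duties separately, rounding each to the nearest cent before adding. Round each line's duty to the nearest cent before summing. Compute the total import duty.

$13,917.60

Line 1 (72.86, Astia, 1,045 kg, $128,723.10):
Code 72.86 is under a tariff-rate quota (threshold 745 kg). In-quota: 745 kg at 7.5%; over-quota: 300 kg at 15%.
Pro-rata value split: in-quota = $128,723.10 × 745/1,045 = $91,769.10; over-quota = $128,723.10 − $91,769.10 = $36,954.00.
In-quota duty = $91,769.10 × 7.5% = $6,882.68. Over-quota duty = $36,954.00 × 15% = $5,543.10.
Line duty = $6,882.68 + $5,543.10 = $12,425.78.
Line 2 (29.20, Astia, 57 liters, $4,520.67):
Base rate for 29.20 is 33%.
29.20 has an FTA preferential rate, but origin Astia is not Talania; base rate stands.
Duty = $4,520.67 × 33% = $1,491.82.
Line 3 (39.91, Talania, 2,811 kg, $375,915.03):
Base rate for 39.91 is 2%.
Origin Talania qualifies under the Farune–Talania agreement and 39.91 is covered: preferential rate Free applies instead.
The additional-duty order on 39.91 targets Galon, not Talania; it does not apply.
Duty = $375,915.03 × 0% = $0.00.
Total = $12,425.78 + $1,491.82 + $0.00 = $13,917.60.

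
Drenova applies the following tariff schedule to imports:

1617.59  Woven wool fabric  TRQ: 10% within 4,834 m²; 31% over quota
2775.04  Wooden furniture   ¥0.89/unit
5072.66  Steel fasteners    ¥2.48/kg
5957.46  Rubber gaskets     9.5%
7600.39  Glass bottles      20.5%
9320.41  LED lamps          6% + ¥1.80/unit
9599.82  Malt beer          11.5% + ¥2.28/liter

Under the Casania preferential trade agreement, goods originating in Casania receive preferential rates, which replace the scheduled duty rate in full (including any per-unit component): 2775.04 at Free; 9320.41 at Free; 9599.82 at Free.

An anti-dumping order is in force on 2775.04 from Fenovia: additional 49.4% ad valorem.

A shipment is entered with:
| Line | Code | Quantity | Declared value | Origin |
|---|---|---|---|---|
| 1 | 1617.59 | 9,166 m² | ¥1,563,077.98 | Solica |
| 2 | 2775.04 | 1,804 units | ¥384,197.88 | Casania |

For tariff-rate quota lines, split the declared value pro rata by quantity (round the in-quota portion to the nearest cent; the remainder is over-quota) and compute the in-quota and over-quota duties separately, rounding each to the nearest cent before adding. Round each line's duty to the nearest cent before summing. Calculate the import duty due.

Line 1 (1617.59, Solica, 9,166 m², ¥1,563,077.98):
Code 1617.59 is under a tariff-rate quota (threshold 4,834 m²). In-quota: 4,834 m² at 10%; over-quota: 4,332 m² at 31%.
Pro-rata value split: in-quota = ¥1,563,077.98 × 4,834/9,166 = ¥824,342.02; over-quota = ¥1,563,077.98 − ¥824,342.02 = ¥738,735.96.
In-quota duty = ¥824,342.02 × 10% = ¥82,434.20. Over-quota duty = ¥738,735.96 × 31% = ¥229,008.15.
Line duty = ¥82,434.20 + ¥229,008.15 = ¥311,442.35.
Line 2 (2775.04, Casania, 1,804 units, ¥384,197.88):
Base rate for 2775.04 is ¥0.89/unit.
Origin Casania qualifies under the Drenova–Casania agreement and 2775.04 is covered: preferential rate Free applies instead.
The additional-duty order on 2775.04 targets Fenovia, not Casania; it does not apply.
Duty = ¥384,197.88 × 0% = ¥0.00.
Total = ¥311,442.35 + ¥0.00 = ¥311,442.35.

¥311,442.35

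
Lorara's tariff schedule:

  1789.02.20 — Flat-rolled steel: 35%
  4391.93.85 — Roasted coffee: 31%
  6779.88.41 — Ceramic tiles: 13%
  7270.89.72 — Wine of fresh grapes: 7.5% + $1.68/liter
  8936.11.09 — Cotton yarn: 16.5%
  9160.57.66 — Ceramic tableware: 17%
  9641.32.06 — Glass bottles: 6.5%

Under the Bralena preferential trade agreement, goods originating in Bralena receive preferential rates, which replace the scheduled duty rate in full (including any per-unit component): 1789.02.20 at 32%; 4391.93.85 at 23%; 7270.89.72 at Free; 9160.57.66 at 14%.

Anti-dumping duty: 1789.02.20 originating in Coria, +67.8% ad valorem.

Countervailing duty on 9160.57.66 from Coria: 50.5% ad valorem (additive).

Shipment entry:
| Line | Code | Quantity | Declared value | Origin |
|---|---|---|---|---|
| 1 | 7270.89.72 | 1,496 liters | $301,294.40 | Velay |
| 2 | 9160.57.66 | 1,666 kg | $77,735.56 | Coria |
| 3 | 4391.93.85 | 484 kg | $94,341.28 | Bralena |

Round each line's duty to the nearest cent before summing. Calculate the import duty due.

Line 1 (7270.89.72, Velay, 1,496 liters, $301,294.40):
Base rate for 7270.89.72 is 7.5% + $1.68/liter.
7270.89.72 has an FTA preferential rate, but origin Velay is not Bralena; base rate stands.
Duty = $301,294.40 × 7.5% + 1,496 × $1.68 = $25,110.36.
Line 2 (9160.57.66, Coria, 1,666 kg, $77,735.56):
Base rate for 9160.57.66 is 17%.
9160.57.66 has an FTA preferential rate, but origin Coria is not Bralena; base rate stands.
Additional duty on 9160.57.66 from Coria: +50.5%. Applied ad valorem rate: 17% + 50.5% = 67.5%.
Duty = $77,735.56 × 67.5% = $52,471.50.
Line 3 (4391.93.85, Bralena, 484 kg, $94,341.28):
Base rate for 4391.93.85 is 31%.
Origin Bralena qualifies under the Lorara–Bralena agreement and 4391.93.85 is covered: preferential rate 23% applies instead.
Duty = $94,341.28 × 23% = $21,698.49.
Total = $25,110.36 + $52,471.50 + $21,698.49 = $99,280.35.

$99,280.35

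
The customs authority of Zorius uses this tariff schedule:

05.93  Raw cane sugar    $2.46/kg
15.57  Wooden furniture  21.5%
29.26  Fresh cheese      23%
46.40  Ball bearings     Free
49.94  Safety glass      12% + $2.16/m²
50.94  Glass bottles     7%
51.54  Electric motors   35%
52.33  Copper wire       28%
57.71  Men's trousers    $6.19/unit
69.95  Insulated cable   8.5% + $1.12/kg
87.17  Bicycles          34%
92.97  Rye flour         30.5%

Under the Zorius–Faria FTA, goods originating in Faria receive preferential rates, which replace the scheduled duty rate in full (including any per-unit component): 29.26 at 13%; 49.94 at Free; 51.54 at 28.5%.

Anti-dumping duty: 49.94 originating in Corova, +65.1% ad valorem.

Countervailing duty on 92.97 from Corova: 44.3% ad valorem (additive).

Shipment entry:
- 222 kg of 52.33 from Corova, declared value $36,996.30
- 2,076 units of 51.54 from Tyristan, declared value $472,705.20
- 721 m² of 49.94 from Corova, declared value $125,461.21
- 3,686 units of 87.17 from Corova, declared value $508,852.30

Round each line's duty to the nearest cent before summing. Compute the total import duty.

Line 1 (52.33, Corova, 222 kg, $36,996.30):
Base rate for 52.33 is 28%.
Duty = $36,996.30 × 28% = $10,358.96.
Line 2 (51.54, Tyristan, 2,076 units, $472,705.20):
Base rate for 51.54 is 35%.
51.54 has an FTA preferential rate, but origin Tyristan is not Faria; base rate stands.
Duty = $472,705.20 × 35% = $165,446.82.
Line 3 (49.94, Corova, 721 m², $125,461.21):
Base rate for 49.94 is 12% + $2.16/m².
49.94 has an FTA preferential rate, but origin Corova is not Faria; base rate stands.
Additional duty on 49.94 from Corova: +65.1%. Applied ad valorem rate: 12% + 65.1% = 77.1%.
Duty = $125,461.21 × 77.1% + 721 × $2.16 = $98,287.95.
Line 4 (87.17, Corova, 3,686 units, $508,852.30):
Base rate for 87.17 is 34%.
Duty = $508,852.30 × 34% = $173,009.78.
Total = $10,358.96 + $165,446.82 + $98,287.95 + $173,009.78 = $447,103.51.

$447,103.51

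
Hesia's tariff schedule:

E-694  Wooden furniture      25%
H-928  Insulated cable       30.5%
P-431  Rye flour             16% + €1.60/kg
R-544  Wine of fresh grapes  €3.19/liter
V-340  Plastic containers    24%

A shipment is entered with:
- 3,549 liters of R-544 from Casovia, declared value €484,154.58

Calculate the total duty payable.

Line 1 (R-544, Casovia, 3,549 liters, €484,154.58):
Base rate for R-544 is €3.19/liter.
Duty = 3,549 × €3.19 = €11,321.31.

€11,321.31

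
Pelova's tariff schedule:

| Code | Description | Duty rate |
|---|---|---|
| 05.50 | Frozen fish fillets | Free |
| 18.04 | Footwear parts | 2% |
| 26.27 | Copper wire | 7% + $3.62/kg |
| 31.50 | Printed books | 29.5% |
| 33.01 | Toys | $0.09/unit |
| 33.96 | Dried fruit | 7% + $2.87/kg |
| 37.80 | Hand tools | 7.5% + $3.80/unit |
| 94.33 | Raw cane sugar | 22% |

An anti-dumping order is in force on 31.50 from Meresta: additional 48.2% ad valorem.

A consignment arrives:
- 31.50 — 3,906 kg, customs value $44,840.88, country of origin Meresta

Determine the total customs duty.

Line 1 (31.50, Meresta, 3,906 kg, $44,840.88):
Base rate for 31.50 is 29.5%.
Additional duty on 31.50 from Meresta: +48.2%. Applied ad valorem rate: 29.5% + 48.2% = 77.7%.
Duty = $44,840.88 × 77.7% = $34,841.36.

$34,841.36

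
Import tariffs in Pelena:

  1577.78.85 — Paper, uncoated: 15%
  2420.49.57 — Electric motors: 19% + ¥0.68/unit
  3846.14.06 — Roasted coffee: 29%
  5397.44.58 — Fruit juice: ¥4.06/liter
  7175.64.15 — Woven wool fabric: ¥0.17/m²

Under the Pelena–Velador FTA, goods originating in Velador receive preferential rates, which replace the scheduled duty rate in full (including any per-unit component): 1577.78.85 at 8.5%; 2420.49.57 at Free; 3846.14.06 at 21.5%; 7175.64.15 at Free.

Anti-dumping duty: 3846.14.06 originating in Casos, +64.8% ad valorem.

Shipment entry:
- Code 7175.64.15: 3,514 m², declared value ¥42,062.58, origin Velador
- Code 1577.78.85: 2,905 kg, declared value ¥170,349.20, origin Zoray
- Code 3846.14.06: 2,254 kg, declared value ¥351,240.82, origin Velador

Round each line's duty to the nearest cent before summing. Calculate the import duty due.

Line 1 (7175.64.15, Velador, 3,514 m², ¥42,062.58):
Base rate for 7175.64.15 is ¥0.17/m².
Origin Velador qualifies under the Pelena–Velador agreement and 7175.64.15 is covered: preferential rate Free applies instead.
Duty = ¥42,062.58 × 0% = ¥0.00.
Line 2 (1577.78.85, Zoray, 2,905 kg, ¥170,349.20):
Base rate for 1577.78.85 is 15%.
1577.78.85 has an FTA preferential rate, but origin Zoray is not Velador; base rate stands.
Duty = ¥170,349.20 × 15% = ¥25,552.38.
Line 3 (3846.14.06, Velador, 2,254 kg, ¥351,240.82):
Base rate for 3846.14.06 is 29%.
Origin Velador qualifies under the Pelena–Velador agreement and 3846.14.06 is covered: preferential rate 21.5% applies instead.
The additional-duty order on 3846.14.06 targets Casos, not Velador; it does not apply.
Duty = ¥351,240.82 × 21.5% = ¥75,516.78.
Total = ¥0.00 + ¥25,552.38 + ¥75,516.78 = ¥101,069.16.

¥101,069.16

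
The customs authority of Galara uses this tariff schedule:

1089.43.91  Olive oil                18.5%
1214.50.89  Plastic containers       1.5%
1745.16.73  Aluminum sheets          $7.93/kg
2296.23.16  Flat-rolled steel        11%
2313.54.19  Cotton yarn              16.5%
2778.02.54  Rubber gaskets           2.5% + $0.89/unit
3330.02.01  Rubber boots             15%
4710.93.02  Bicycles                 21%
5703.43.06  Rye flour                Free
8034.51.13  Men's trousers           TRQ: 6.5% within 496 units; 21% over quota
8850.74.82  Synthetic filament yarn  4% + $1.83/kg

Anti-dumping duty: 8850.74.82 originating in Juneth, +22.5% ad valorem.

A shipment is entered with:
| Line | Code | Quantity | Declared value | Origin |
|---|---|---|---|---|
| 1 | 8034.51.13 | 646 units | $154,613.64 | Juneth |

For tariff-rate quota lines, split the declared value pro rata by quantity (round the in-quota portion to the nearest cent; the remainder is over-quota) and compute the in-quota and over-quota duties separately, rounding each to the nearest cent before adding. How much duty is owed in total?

$15,255.53

Line 1 (8034.51.13, Juneth, 646 units, $154,613.64):
Code 8034.51.13 is under a tariff-rate quota (threshold 496 units). In-quota: 496 units at 6.5%; over-quota: 150 units at 21%.
Pro-rata value split: in-quota = $154,613.64 × 496/646 = $118,712.64; over-quota = $154,613.64 − $118,712.64 = $35,901.00.
In-quota duty = $118,712.64 × 6.5% = $7,716.32. Over-quota duty = $35,901.00 × 21% = $7,539.21.
Line duty = $7,716.32 + $7,539.21 = $15,255.53.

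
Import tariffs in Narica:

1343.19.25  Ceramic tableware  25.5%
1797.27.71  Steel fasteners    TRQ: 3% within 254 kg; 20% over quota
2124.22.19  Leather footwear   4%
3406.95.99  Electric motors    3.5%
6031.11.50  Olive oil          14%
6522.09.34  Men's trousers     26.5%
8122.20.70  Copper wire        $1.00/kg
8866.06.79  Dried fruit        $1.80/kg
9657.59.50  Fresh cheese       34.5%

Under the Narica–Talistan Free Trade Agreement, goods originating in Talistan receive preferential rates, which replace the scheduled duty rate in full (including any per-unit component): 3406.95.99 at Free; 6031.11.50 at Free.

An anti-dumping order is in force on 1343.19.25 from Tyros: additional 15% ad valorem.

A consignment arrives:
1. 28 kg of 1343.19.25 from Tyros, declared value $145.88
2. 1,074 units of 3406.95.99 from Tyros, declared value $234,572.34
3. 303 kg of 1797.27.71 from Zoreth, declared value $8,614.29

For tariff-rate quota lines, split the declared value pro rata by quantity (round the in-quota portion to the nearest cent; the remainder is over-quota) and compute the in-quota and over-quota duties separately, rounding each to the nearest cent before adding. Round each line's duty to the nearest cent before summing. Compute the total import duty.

$8,764.36

Line 1 (1343.19.25, Tyros, 28 kg, $145.88):
Base rate for 1343.19.25 is 25.5%.
Additional duty on 1343.19.25 from Tyros: +15%. Applied ad valorem rate: 25.5% + 15% = 40.5%.
Duty = $145.88 × 40.5% = $59.08.
Line 2 (3406.95.99, Tyros, 1,074 units, $234,572.34):
Base rate for 3406.95.99 is 3.5%.
3406.95.99 has an FTA preferential rate, but origin Tyros is not Talistan; base rate stands.
Duty = $234,572.34 × 3.5% = $8,210.03.
Line 3 (1797.27.71, Zoreth, 303 kg, $8,614.29):
Code 1797.27.71 is under a tariff-rate quota (threshold 254 kg). In-quota: 254 kg at 3%; over-quota: 49 kg at 20%.
Pro-rata value split: in-quota = $8,614.29 × 254/303 = $7,221.22; over-quota = $8,614.29 − $7,221.22 = $1,393.07.
In-quota duty = $7,221.22 × 3% = $216.64. Over-quota duty = $1,393.07 × 20% = $278.61.
Line duty = $216.64 + $278.61 = $495.25.
Total = $59.08 + $8,210.03 + $495.25 = $8,764.36.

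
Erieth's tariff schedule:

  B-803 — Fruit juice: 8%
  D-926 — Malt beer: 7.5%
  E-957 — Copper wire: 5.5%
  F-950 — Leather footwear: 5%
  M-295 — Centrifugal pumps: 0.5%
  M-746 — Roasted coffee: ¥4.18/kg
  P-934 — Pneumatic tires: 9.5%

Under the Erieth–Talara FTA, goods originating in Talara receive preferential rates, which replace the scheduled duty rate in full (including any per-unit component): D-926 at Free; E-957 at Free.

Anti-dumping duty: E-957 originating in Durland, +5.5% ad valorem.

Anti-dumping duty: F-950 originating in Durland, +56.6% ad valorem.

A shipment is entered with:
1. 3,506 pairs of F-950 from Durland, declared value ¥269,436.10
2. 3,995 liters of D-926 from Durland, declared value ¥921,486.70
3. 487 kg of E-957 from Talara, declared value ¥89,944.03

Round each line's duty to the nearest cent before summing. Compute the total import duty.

Line 1 (F-950, Durland, 3,506 pairs, ¥269,436.10):
Base rate for F-950 is 5%.
Additional duty on F-950 from Durland: +56.6%. Applied ad valorem rate: 5% + 56.6% = 61.6%.
Duty = ¥269,436.10 × 61.6% = ¥165,972.64.
Line 2 (D-926, Durland, 3,995 liters, ¥921,486.70):
Base rate for D-926 is 7.5%.
D-926 has an FTA preferential rate, but origin Durland is not Talara; base rate stands.
Duty = ¥921,486.70 × 7.5% = ¥69,111.50.
Line 3 (E-957, Talara, 487 kg, ¥89,944.03):
Base rate for E-957 is 5.5%.
Origin Talara qualifies under the Erieth–Talara agreement and E-957 is covered: preferential rate Free applies instead.
The additional-duty order on E-957 targets Durland, not Talara; it does not apply.
Duty = ¥89,944.03 × 0% = ¥0.00.
Total = ¥165,972.64 + ¥69,111.50 + ¥0.00 = ¥235,084.14.

¥235,084.14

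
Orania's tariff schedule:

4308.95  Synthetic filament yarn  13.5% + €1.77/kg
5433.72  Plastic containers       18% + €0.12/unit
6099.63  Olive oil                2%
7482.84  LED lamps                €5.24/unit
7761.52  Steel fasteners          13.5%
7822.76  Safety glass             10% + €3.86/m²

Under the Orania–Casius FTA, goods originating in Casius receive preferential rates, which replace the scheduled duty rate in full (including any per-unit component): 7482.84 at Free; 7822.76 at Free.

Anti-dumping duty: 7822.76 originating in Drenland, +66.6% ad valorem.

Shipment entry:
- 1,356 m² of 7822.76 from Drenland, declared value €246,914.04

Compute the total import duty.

€194,370.31

Line 1 (7822.76, Drenland, 1,356 m², €246,914.04):
Base rate for 7822.76 is 10% + €3.86/m².
7822.76 has an FTA preferential rate, but origin Drenland is not Casius; base rate stands.
Additional duty on 7822.76 from Drenland: +66.6%. Applied ad valorem rate: 10% + 66.6% = 76.6%.
Duty = €246,914.04 × 76.6% + 1,356 × €3.86 = €194,370.31.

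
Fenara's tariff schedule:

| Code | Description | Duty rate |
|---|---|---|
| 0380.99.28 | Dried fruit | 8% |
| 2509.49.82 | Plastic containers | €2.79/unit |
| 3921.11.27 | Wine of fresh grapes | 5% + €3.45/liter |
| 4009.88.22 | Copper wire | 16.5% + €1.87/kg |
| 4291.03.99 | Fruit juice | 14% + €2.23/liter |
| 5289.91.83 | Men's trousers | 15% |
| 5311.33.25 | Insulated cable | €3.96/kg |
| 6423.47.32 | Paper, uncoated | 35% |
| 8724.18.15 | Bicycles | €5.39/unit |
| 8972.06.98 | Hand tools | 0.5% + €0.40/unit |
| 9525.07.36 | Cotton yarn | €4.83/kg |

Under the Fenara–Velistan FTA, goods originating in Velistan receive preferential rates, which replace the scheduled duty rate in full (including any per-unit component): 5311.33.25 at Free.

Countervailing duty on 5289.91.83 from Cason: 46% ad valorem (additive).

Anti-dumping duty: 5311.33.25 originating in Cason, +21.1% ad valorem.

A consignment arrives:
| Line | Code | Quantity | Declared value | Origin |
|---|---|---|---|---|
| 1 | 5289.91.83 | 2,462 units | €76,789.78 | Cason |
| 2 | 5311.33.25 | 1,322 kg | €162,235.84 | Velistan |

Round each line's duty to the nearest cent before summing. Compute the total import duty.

Line 1 (5289.91.83, Cason, 2,462 units, €76,789.78):
Base rate for 5289.91.83 is 15%.
Additional duty on 5289.91.83 from Cason: +46%. Applied ad valorem rate: 15% + 46% = 61%.
Duty = €76,789.78 × 61% = €46,841.77.
Line 2 (5311.33.25, Velistan, 1,322 kg, €162,235.84):
Base rate for 5311.33.25 is €3.96/kg.
Origin Velistan qualifies under the Fenara–Velistan agreement and 5311.33.25 is covered: preferential rate Free applies instead.
The additional-duty order on 5311.33.25 targets Cason, not Velistan; it does not apply.
Duty = €162,235.84 × 0% = €0.00.
Total = €46,841.77 + €0.00 = €46,841.77.

€46,841.77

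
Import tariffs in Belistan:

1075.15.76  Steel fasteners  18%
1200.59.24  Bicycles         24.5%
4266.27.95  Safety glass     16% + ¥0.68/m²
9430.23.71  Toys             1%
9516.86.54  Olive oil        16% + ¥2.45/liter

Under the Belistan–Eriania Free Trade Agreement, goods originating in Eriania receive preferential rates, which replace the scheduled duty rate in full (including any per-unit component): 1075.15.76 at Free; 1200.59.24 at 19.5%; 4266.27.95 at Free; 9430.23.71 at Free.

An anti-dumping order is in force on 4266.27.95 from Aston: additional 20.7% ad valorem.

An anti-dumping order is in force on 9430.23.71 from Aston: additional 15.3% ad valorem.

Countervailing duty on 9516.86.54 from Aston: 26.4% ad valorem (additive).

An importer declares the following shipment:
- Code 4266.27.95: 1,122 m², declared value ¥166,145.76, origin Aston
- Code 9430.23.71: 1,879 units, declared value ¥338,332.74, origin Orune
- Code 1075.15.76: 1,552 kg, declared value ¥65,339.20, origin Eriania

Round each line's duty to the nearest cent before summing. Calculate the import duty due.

Line 1 (4266.27.95, Aston, 1,122 m², ¥166,145.76):
Base rate for 4266.27.95 is 16% + ¥0.68/m².
4266.27.95 has an FTA preferential rate, but origin Aston is not Eriania; base rate stands.
Additional duty on 4266.27.95 from Aston: +20.7%. Applied ad valorem rate: 16% + 20.7% = 36.7%.
Duty = ¥166,145.76 × 36.7% + 1,122 × ¥0.68 = ¥61,738.45.
Line 2 (9430.23.71, Orune, 1,879 units, ¥338,332.74):
Base rate for 9430.23.71 is 1%.
9430.23.71 has an FTA preferential rate, but origin Orune is not Eriania; base rate stands.
The additional-duty order on 9430.23.71 targets Aston, not Orune; it does not apply.
Duty = ¥338,332.74 × 1% = ¥3,383.33.
Line 3 (1075.15.76, Eriania, 1,552 kg, ¥65,339.20):
Base rate for 1075.15.76 is 18%.
Origin Eriania qualifies under the Belistan–Eriania agreement and 1075.15.76 is covered: preferential rate Free applies instead.
Duty = ¥65,339.20 × 0% = ¥0.00.
Total = ¥61,738.45 + ¥3,383.33 + ¥0.00 = ¥65,121.78.

¥65,121.78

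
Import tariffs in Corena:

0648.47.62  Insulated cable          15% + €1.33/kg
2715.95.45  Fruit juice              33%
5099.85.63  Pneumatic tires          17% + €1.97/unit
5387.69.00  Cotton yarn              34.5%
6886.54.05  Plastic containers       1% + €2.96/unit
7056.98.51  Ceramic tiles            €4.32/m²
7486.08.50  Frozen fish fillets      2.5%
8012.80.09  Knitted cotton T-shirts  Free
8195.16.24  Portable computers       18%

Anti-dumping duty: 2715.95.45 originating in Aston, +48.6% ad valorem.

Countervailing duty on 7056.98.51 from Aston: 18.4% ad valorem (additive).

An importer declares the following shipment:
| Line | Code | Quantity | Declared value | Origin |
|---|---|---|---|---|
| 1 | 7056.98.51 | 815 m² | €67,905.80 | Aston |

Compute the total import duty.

€16,015.47

Line 1 (7056.98.51, Aston, 815 m², €67,905.80):
Base rate for 7056.98.51 is €4.32/m².
Additional duty on 7056.98.51 from Aston: +18.4% ad valorem. Applied ad valorem rate = 18.4%.
Duty = €67,905.80 × 18.4% + 815 × €4.32 = €16,015.47.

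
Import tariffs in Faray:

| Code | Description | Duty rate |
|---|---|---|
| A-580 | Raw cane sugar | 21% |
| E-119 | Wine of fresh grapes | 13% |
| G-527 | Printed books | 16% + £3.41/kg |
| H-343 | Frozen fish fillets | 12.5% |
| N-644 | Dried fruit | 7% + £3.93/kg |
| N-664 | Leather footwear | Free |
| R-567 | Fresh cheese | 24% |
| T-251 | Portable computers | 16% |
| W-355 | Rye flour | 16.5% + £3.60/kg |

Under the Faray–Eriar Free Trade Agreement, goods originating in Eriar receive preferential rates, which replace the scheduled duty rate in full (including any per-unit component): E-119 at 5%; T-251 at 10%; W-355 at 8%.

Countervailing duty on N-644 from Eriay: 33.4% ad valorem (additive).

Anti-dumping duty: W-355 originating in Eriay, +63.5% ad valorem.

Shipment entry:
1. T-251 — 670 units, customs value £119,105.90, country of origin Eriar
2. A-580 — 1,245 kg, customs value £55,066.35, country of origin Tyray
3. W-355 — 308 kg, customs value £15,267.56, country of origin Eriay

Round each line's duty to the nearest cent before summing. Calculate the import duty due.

£36,797.37

Line 1 (T-251, Eriar, 670 units, £119,105.90):
Base rate for T-251 is 16%.
Origin Eriar qualifies under the Faray–Eriar agreement and T-251 is covered: preferential rate 10% applies instead.
Duty = £119,105.90 × 10% = £11,910.59.
Line 2 (A-580, Tyray, 1,245 kg, £55,066.35):
Base rate for A-580 is 21%.
Duty = £55,066.35 × 21% = £11,563.93.
Line 3 (W-355, Eriay, 308 kg, £15,267.56):
Base rate for W-355 is 16.5% + £3.60/kg.
W-355 has an FTA preferential rate, but origin Eriay is not Eriar; base rate stands.
Additional duty on W-355 from Eriay: +63.5%. Applied ad valorem rate: 16.5% + 63.5% = 80%.
Duty = £15,267.56 × 80% + 308 × £3.60 = £13,322.85.
Total = £11,910.59 + £11,563.93 + £13,322.85 = £36,797.37.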